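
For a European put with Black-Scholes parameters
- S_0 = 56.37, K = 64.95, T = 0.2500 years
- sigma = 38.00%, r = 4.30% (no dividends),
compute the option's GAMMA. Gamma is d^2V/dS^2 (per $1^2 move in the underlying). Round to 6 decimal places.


Answer: Gamma = 0.031222

Derivation:
d1 = -0.5941086370; d2 = -0.7841086370
phi(d1) = 0.3343987722; exp(-qT) = 1.0000000000; exp(-rT) = 0.9893075748
Gamma = exp(-qT) * phi(d1) / (S * sigma * sqrt(T)) = 1.0000000000 * 0.3343987722 / (56.3700 * 0.3800 * 0.5000000000) = 0.031222


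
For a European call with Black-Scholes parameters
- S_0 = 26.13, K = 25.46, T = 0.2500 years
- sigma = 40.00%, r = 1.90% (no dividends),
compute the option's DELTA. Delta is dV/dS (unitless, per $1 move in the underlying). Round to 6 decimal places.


d1 = 0.2536274320; d2 = 0.0536274320
phi(d1) = 0.3863150810; exp(-qT) = 1.0000000000; exp(-rT) = 0.9952612634
N(d1) = 0.6001082991
Delta = exp(-qT) * N(d1) = 1.0000000000 * 0.6001082991 = 0.600108

Answer: Delta = 0.600108


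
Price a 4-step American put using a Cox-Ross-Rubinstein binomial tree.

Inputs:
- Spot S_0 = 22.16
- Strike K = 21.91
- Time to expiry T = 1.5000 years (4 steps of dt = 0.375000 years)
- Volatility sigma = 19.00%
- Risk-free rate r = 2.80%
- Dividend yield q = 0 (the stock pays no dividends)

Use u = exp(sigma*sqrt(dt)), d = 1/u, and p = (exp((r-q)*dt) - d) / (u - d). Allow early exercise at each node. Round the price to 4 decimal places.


dt = T/N = 0.375000
u = exp(sigma*sqrt(dt)) = 1.123390; d = 1/u = 0.890163
p = (exp((r-q)*dt) - d) / (u - d) = 0.516203
Discount per step: exp(-r*dt) = 0.989555
Stock lattice S(k, i) with i counting down-moves:
  k=0: S(0,0) = 22.1600
  k=1: S(1,0) = 24.8943; S(1,1) = 19.7260
  k=2: S(2,0) = 27.9660; S(2,1) = 22.1600; S(2,2) = 17.5594
  k=3: S(3,0) = 31.4167; S(3,1) = 24.8943; S(3,2) = 19.7260; S(3,3) = 15.6307
  k=4: S(4,0) = 35.2933; S(4,1) = 27.9660; S(4,2) = 22.1600; S(4,3) = 17.5594; S(4,4) = 13.9139
Terminal payoffs V(N, i) = max(K - S_T, 0):
  V(4,0) = 0.000000; V(4,1) = 0.000000; V(4,2) = 0.000000; V(4,3) = 4.350637; V(4,4) = 7.996135
Backward induction: V(k, i) = exp(-r*dt) * [p * V(k+1, i) + (1-p) * V(k+1, i+1)]; then take max(V_cont, immediate exercise) for American.
  V(3,0) = exp(-r*dt) * [p*0.000000 + (1-p)*0.000000] = 0.000000; exercise = 0.000000; V(3,0) = max -> 0.000000
  V(3,1) = exp(-r*dt) * [p*0.000000 + (1-p)*0.000000] = 0.000000; exercise = 0.000000; V(3,1) = max -> 0.000000
  V(3,2) = exp(-r*dt) * [p*0.000000 + (1-p)*4.350637] = 2.082841; exercise = 2.183989; V(3,2) = max -> 2.183989
  V(3,3) = exp(-r*dt) * [p*4.350637 + (1-p)*7.996135] = 6.050454; exercise = 6.279306; V(3,3) = max -> 6.279306
  V(2,0) = exp(-r*dt) * [p*0.000000 + (1-p)*0.000000] = 0.000000; exercise = 0.000000; V(2,0) = max -> 0.000000
  V(2,1) = exp(-r*dt) * [p*0.000000 + (1-p)*2.183989] = 1.045572; exercise = 0.000000; V(2,1) = max -> 1.045572
  V(2,2) = exp(-r*dt) * [p*2.183989 + (1-p)*6.279306] = 4.121785; exercise = 4.350637; V(2,2) = max -> 4.350637
  V(1,0) = exp(-r*dt) * [p*0.000000 + (1-p)*1.045572] = 0.500561; exercise = 0.000000; V(1,0) = max -> 0.500561
  V(1,1) = exp(-r*dt) * [p*1.045572 + (1-p)*4.350637] = 2.616930; exercise = 2.183989; V(1,1) = max -> 2.616930
  V(0,0) = exp(-r*dt) * [p*0.500561 + (1-p)*2.616930] = 1.508532; exercise = 0.000000; V(0,0) = max -> 1.508532

Answer: Price = V(0,0) = 1.5085


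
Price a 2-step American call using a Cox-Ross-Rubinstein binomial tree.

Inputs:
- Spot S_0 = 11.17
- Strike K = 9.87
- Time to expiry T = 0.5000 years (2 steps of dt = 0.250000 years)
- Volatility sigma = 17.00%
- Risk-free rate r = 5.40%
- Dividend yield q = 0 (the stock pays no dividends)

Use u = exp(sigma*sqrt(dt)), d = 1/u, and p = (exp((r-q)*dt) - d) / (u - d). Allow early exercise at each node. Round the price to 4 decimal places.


Answer: Price = V(0,0) = 1.6475

Derivation:
dt = T/N = 0.250000
u = exp(sigma*sqrt(dt)) = 1.088717; d = 1/u = 0.918512
p = (exp((r-q)*dt) - d) / (u - d) = 0.558617
Discount per step: exp(-r*dt) = 0.986591
Stock lattice S(k, i) with i counting down-moves:
  k=0: S(0,0) = 11.1700
  k=1: S(1,0) = 12.1610; S(1,1) = 10.2598
  k=2: S(2,0) = 13.2399; S(2,1) = 11.1700; S(2,2) = 9.4237
Terminal payoffs V(N, i) = max(S_T - K, 0):
  V(2,0) = 3.369855; V(2,1) = 1.300000; V(2,2) = 0.000000
Backward induction: V(k, i) = exp(-r*dt) * [p * V(k+1, i) + (1-p) * V(k+1, i+1)]; then take max(V_cont, immediate exercise) for American.
  V(1,0) = exp(-r*dt) * [p*3.369855 + (1-p)*1.300000] = 2.423319; exercise = 2.290970; V(1,0) = max -> 2.423319
  V(1,1) = exp(-r*dt) * [p*1.300000 + (1-p)*0.000000] = 0.716464; exercise = 0.389782; V(1,1) = max -> 0.716464
  V(0,0) = exp(-r*dt) * [p*2.423319 + (1-p)*0.716464] = 1.647549; exercise = 1.300000; V(0,0) = max -> 1.647549


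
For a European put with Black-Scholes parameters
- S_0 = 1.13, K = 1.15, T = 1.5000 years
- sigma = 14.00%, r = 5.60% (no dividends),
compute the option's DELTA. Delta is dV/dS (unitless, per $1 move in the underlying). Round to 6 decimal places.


Answer: Delta = -0.317996

Derivation:
d1 = 0.4733095978; d2 = 0.3018453158
phi(d1) = 0.3566681359; exp(-qT) = 1.0000000000; exp(-rT) = 0.9194312561
N(-d1) = 0.3179961578
Delta = -exp(-qT) * N(-d1) = -1.0000000000 * 0.3179961578 = -0.317996


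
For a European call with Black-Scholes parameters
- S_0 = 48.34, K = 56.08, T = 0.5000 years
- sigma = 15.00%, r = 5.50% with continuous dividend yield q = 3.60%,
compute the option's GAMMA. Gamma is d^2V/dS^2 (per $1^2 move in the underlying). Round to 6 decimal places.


d1 = -1.2576588713; d2 = -1.3637248885
phi(d1) = 0.1809035158; exp(-qT) = 0.9821610324; exp(-rT) = 0.9728746826
Gamma = exp(-qT) * phi(d1) / (S * sigma * sqrt(T)) = 0.9821610324 * 0.1809035158 / (48.3400 * 0.1500 * 0.7071067812) = 0.034653

Answer: Gamma = 0.034653


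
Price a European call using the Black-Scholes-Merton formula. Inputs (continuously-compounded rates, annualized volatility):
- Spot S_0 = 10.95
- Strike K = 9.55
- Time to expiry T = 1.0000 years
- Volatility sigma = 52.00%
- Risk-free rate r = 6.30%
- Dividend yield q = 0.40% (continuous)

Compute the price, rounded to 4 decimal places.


d1 = (ln(S/K) + (r - q + 0.5*sigma^2) * T) / (sigma * sqrt(T)) = 0.63653520
d2 = d1 - sigma * sqrt(T) = 0.11653520
exp(-rT) = 0.93894347; exp(-qT) = 0.99600799
C = S_0 * exp(-qT) * N(d1) - K * exp(-rT) * N(d2)
N(d1) = 0.73778618; N(d2) = 0.54638580
C = 10.9500 * 0.99600799 * 0.73778618 - 9.5500 * 0.93894347 * 0.54638580 = 3.1471

Answer: Price = 3.1471


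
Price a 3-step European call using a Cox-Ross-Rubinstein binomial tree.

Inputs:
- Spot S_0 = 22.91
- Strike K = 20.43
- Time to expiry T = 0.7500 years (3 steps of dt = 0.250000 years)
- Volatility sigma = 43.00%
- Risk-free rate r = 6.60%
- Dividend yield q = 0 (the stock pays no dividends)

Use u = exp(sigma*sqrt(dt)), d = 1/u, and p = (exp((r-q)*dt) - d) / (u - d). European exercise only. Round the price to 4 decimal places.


Answer: Price = V(0,0) = 5.2780

Derivation:
dt = T/N = 0.250000
u = exp(sigma*sqrt(dt)) = 1.239862; d = 1/u = 0.806541
p = (exp((r-q)*dt) - d) / (u - d) = 0.484850
Discount per step: exp(-r*dt) = 0.983635
Stock lattice S(k, i) with i counting down-moves:
  k=0: S(0,0) = 22.9100
  k=1: S(1,0) = 28.4052; S(1,1) = 18.4779
  k=2: S(2,0) = 35.2186; S(2,1) = 22.9100; S(2,2) = 14.9032
  k=3: S(3,0) = 43.6662; S(3,1) = 28.4052; S(3,2) = 18.4779; S(3,3) = 12.0200
Terminal payoffs V(N, i) = max(S_T - K, 0):
  V(3,0) = 23.236163; V(3,1) = 7.975236; V(3,2) = 0.000000; V(3,3) = 0.000000
Backward induction: V(k, i) = exp(-r*dt) * [p * V(k+1, i) + (1-p) * V(k+1, i+1)].
  V(2,0) = exp(-r*dt) * [p*23.236163 + (1-p)*7.975236] = 15.122899
  V(2,1) = exp(-r*dt) * [p*7.975236 + (1-p)*0.000000] = 3.803515
  V(2,2) = exp(-r*dt) * [p*0.000000 + (1-p)*0.000000] = 0.000000
  V(1,0) = exp(-r*dt) * [p*15.122899 + (1-p)*3.803515] = 9.139663
  V(1,1) = exp(-r*dt) * [p*3.803515 + (1-p)*0.000000] = 1.813956
  V(0,0) = exp(-r*dt) * [p*9.139663 + (1-p)*1.813956] = 5.278016


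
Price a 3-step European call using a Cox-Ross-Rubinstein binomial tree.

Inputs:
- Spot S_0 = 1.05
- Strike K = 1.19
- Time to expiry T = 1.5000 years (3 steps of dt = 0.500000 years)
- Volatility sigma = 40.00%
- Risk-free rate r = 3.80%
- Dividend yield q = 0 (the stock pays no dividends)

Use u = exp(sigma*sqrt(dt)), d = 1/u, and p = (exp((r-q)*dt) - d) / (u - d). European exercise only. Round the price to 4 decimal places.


dt = T/N = 0.500000
u = exp(sigma*sqrt(dt)) = 1.326896; d = 1/u = 0.753638
p = (exp((r-q)*dt) - d) / (u - d) = 0.463218
Discount per step: exp(-r*dt) = 0.981179
Stock lattice S(k, i) with i counting down-moves:
  k=0: S(0,0) = 1.0500
  k=1: S(1,0) = 1.3932; S(1,1) = 0.7913
  k=2: S(2,0) = 1.8487; S(2,1) = 1.0500; S(2,2) = 0.5964
  k=3: S(3,0) = 2.4530; S(3,1) = 1.3932; S(3,2) = 0.7913; S(3,3) = 0.4494
Terminal payoffs V(N, i) = max(S_T - K, 0):
  V(3,0) = 1.263016; V(3,1) = 0.203241; V(3,2) = 0.000000; V(3,3) = 0.000000
Backward induction: V(k, i) = exp(-r*dt) * [p * V(k+1, i) + (1-p) * V(k+1, i+1)].
  V(2,0) = exp(-r*dt) * [p*1.263016 + (1-p)*0.203241] = 0.681083
  V(2,1) = exp(-r*dt) * [p*0.203241 + (1-p)*0.000000] = 0.092373
  V(2,2) = exp(-r*dt) * [p*0.000000 + (1-p)*0.000000] = 0.000000
  V(1,0) = exp(-r*dt) * [p*0.681083 + (1-p)*0.092373] = 0.358203
  V(1,1) = exp(-r*dt) * [p*0.092373 + (1-p)*0.000000] = 0.041984
  V(0,0) = exp(-r*dt) * [p*0.358203 + (1-p)*0.041984] = 0.184915

Answer: Price = V(0,0) = 0.1849


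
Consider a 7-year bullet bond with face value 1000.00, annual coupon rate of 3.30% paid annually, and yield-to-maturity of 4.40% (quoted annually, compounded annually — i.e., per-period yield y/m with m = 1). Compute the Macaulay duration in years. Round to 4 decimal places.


Coupon per period c = face * coupon_rate / m = 33.000000
Periods per year m = 1; per-period yield y/m = 0.044000
Number of cashflows N = 7
Cashflows (t years, CF_t, discount factor 1/(1+y/m)^(m*t), PV):
  t = 1.0000: CF_t = 33.000000, DF = 0.957854, PV = 31.609195
  t = 2.0000: CF_t = 33.000000, DF = 0.917485, PV = 30.277007
  t = 3.0000: CF_t = 33.000000, DF = 0.878817, PV = 29.000965
  t = 4.0000: CF_t = 33.000000, DF = 0.841779, PV = 27.778702
  t = 5.0000: CF_t = 33.000000, DF = 0.806302, PV = 26.607952
  t = 6.0000: CF_t = 33.000000, DF = 0.772320, PV = 25.486544
  t = 7.0000: CF_t = 1033.000000, DF = 0.739770, PV = 764.182048
Price P = sum_t PV_t = 934.942412
Macaulay numerator sum_t t * PV_t:
  t * PV_t at t = 1.0000: 31.609195
  t * PV_t at t = 2.0000: 60.554014
  t * PV_t at t = 3.0000: 87.002894
  t * PV_t at t = 4.0000: 111.114807
  t * PV_t at t = 5.0000: 133.039759
  t * PV_t at t = 6.0000: 152.919264
  t * PV_t at t = 7.0000: 5349.274333
Macaulay duration D = (sum_t t * PV_t) / P = 5925.514266 / 934.942412 = 6.337839

Answer: Macaulay duration = 6.3378 years


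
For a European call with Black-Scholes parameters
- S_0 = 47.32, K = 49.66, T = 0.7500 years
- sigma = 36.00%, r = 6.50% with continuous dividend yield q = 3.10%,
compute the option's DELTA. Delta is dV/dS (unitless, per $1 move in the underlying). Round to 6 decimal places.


Answer: Delta = 0.520769

Derivation:
d1 = 0.0828602170; d2 = -0.2289089284
phi(d1) = 0.3975750964; exp(-qT) = 0.9770181987; exp(-rT) = 0.9524192047
N(d1) = 0.5330186563
Delta = exp(-qT) * N(d1) = 0.9770181987 * 0.5330186563 = 0.520769


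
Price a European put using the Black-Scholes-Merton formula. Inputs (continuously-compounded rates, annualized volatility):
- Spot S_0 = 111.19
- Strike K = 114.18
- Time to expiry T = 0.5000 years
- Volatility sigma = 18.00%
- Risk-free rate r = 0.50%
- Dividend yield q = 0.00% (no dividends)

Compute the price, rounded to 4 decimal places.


Answer: Price = 7.1646

Derivation:
d1 = (ln(S/K) + (r - q + 0.5*sigma^2) * T) / (sigma * sqrt(T)) = -0.12520269
d2 = d1 - sigma * sqrt(T) = -0.25248191
exp(-rT) = 0.99750312; exp(-qT) = 1.00000000
P = K * exp(-rT) * N(-d2) - S_0 * exp(-qT) * N(-d1)
N(-d1) = 0.54981846; N(-d2) = 0.59966570
P = 114.1800 * 0.99750312 * 0.59966570 - 111.1900 * 1.00000000 * 0.54981846 = 7.1646


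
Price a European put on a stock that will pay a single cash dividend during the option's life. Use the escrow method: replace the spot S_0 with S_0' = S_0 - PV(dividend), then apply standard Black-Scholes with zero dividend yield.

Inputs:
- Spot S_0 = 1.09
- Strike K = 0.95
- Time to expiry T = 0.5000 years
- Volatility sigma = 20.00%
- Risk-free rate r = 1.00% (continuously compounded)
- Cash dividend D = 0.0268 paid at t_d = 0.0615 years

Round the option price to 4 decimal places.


PV(D) = D * exp(-r * t_d) = 0.0268 * 0.99938519 = 0.02678352
S_0' = S_0 - PV(D) = 1.0900 - 0.02678352 = 1.06321648
d1 = (ln(S_0'/K) + (r + sigma^2/2)*T) / (sigma*sqrt(T)) = 0.90221183
d2 = d1 - sigma*sqrt(T) = 0.76079047
exp(-rT) = 0.99501248
N(-d1) = 0.18347218; N(-d2) = 0.22339111
P = K * exp(-rT) * N(-d2) - S_0' * N(-d1) = 0.9500 * 0.99501248 * 0.22339111 - 1.06321648 * 0.18347218 = 0.0161

Answer: Price = 0.0161


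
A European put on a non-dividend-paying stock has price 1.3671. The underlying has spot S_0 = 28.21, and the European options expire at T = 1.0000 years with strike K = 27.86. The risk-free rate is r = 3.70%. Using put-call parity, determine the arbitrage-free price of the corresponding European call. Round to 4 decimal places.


Answer: Call price = 2.7291

Derivation:
Put-call parity: C - P = S_0 * exp(-qT) - K * exp(-rT).
S_0 * exp(-qT) = 28.2100 * 1.00000000 = 28.21000000
K * exp(-rT) = 27.8600 * 0.96367614 = 26.84801713
C = P + S*exp(-qT) - K*exp(-rT)
C = 1.3671 + 28.21000000 - 26.84801713 = 2.7291


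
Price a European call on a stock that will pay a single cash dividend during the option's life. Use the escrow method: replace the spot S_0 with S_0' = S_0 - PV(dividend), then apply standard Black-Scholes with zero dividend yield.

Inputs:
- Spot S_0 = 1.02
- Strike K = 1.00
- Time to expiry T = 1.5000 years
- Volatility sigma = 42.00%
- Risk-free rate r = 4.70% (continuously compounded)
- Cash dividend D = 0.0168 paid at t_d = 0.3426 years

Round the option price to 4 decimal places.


Answer: Price = 0.2342

Derivation:
PV(D) = D * exp(-r * t_d) = 0.0168 * 0.98402675 = 0.01653165
S_0' = S_0 - PV(D) = 1.0200 - 0.01653165 = 1.00346835
d1 = (ln(S_0'/K) + (r + sigma^2/2)*T) / (sigma*sqrt(T)) = 0.40098215
d2 = d1 - sigma*sqrt(T) = -0.11341070
exp(-rT) = 0.93192774
N(d1) = 0.65578337; N(d2) = 0.45485248
C = S_0' * N(d1) - K * exp(-rT) * N(d2) = 1.00346835 * 0.65578337 - 1.0000 * 0.93192774 * 0.45485248 = 0.2342


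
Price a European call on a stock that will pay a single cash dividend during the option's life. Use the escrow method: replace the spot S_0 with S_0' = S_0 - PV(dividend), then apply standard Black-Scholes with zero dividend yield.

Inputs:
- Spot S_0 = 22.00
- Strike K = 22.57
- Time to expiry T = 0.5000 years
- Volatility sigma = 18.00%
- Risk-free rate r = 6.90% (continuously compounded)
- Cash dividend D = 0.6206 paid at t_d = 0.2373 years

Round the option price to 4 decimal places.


PV(D) = D * exp(-r * t_d) = 0.6206 * 0.98375962 = 0.61052122
S_0' = S_0 - PV(D) = 22.0000 - 0.61052122 = 21.38947878
d1 = (ln(S_0'/K) + (r + sigma^2/2)*T) / (sigma*sqrt(T)) = -0.08738611
d2 = d1 - sigma*sqrt(T) = -0.21466533
exp(-rT) = 0.96608834
N(d1) = 0.46518231; N(d2) = 0.41501413
C = S_0' * N(d1) - K * exp(-rT) * N(d2) = 21.38947878 * 0.46518231 - 22.5700 * 0.96608834 * 0.41501413 = 0.9008

Answer: Price = 0.9008


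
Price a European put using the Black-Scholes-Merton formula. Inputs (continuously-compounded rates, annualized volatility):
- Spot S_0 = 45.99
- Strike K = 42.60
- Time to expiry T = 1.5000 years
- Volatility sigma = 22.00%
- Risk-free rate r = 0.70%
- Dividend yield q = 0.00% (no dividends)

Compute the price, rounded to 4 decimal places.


Answer: Price = 3.0485

Derivation:
d1 = (ln(S/K) + (r - q + 0.5*sigma^2) * T) / (sigma * sqrt(T)) = 0.45786801
d2 = d1 - sigma * sqrt(T) = 0.18842413
exp(-rT) = 0.98955493; exp(-qT) = 1.00000000
P = K * exp(-rT) * N(-d2) - S_0 * exp(-qT) * N(-d1)
N(-d1) = 0.32352364; N(-d2) = 0.42527209
P = 42.6000 * 0.98955493 * 0.42527209 - 45.9900 * 1.00000000 * 0.32352364 = 3.0485


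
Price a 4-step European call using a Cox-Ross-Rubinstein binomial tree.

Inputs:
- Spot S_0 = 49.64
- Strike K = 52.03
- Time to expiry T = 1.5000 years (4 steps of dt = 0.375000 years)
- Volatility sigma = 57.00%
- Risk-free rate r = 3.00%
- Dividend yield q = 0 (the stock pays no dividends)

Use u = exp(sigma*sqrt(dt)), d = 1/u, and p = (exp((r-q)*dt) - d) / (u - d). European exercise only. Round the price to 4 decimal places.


dt = T/N = 0.375000
u = exp(sigma*sqrt(dt)) = 1.417723; d = 1/u = 0.705356
p = (exp((r-q)*dt) - d) / (u - d) = 0.429494
Discount per step: exp(-r*dt) = 0.988813
Stock lattice S(k, i) with i counting down-moves:
  k=0: S(0,0) = 49.6400
  k=1: S(1,0) = 70.3758; S(1,1) = 35.0139
  k=2: S(2,0) = 99.7734; S(2,1) = 49.6400; S(2,2) = 24.6973
  k=3: S(3,0) = 141.4511; S(3,1) = 70.3758; S(3,2) = 35.0139; S(3,3) = 17.4204
  k=4: S(4,0) = 200.5385; S(4,1) = 99.7734; S(4,2) = 49.6400; S(4,3) = 24.6973; S(4,4) = 12.2876
Terminal payoffs V(N, i) = max(S_T - K, 0):
  V(4,0) = 148.508473; V(4,1) = 47.743392; V(4,2) = 0.000000; V(4,3) = 0.000000; V(4,4) = 0.000000
Backward induction: V(k, i) = exp(-r*dt) * [p * V(k+1, i) + (1-p) * V(k+1, i+1)].
  V(3,0) = exp(-r*dt) * [p*148.508473 + (1-p)*47.743392] = 90.003122
  V(3,1) = exp(-r*dt) * [p*47.743392 + (1-p)*0.000000] = 20.276099
  V(3,2) = exp(-r*dt) * [p*0.000000 + (1-p)*0.000000] = 0.000000
  V(3,3) = exp(-r*dt) * [p*0.000000 + (1-p)*0.000000] = 0.000000
  V(2,0) = exp(-r*dt) * [p*90.003122 + (1-p)*20.276099] = 49.661579
  V(2,1) = exp(-r*dt) * [p*20.276099 + (1-p)*0.000000] = 8.611039
  V(2,2) = exp(-r*dt) * [p*0.000000 + (1-p)*0.000000] = 0.000000
  V(1,0) = exp(-r*dt) * [p*49.661579 + (1-p)*8.611039] = 25.948425
  V(1,1) = exp(-r*dt) * [p*8.611039 + (1-p)*0.000000] = 3.657014
  V(0,0) = exp(-r*dt) * [p*25.948425 + (1-p)*3.657014] = 13.083023

Answer: Price = V(0,0) = 13.0830


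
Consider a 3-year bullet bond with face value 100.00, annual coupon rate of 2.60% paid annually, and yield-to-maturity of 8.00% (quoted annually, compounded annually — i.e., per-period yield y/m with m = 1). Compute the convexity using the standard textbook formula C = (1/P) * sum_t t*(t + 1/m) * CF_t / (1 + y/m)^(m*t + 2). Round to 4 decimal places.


Answer: Convexity = 9.9151

Derivation:
Coupon per period c = face * coupon_rate / m = 2.600000
Periods per year m = 1; per-period yield y/m = 0.080000
Number of cashflows N = 3
Cashflows (t years, CF_t, discount factor 1/(1+y/m)^(m*t), PV):
  t = 1.0000: CF_t = 2.600000, DF = 0.925926, PV = 2.407407
  t = 2.0000: CF_t = 2.600000, DF = 0.857339, PV = 2.229081
  t = 3.0000: CF_t = 102.600000, DF = 0.793832, PV = 81.447188
Price P = sum_t PV_t = 86.083676
Convexity numerator sum_t t*(t + 1/m) * CF_t / (1+y/m)^(m*t + 2):
  t = 1.0000: term = 4.127928
  t = 2.0000: term = 11.466466
  t = 3.0000: term = 837.934032
Convexity = (1/P) * sum = 853.528426 / 86.083676 = 9.915102


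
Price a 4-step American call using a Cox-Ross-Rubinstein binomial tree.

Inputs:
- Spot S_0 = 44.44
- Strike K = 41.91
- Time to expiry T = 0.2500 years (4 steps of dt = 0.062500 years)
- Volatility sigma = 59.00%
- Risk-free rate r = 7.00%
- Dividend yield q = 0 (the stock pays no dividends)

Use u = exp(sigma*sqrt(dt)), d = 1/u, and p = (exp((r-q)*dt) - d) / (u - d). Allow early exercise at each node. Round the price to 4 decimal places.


Answer: Price = V(0,0) = 6.8753

Derivation:
dt = T/N = 0.062500
u = exp(sigma*sqrt(dt)) = 1.158933; d = 1/u = 0.862862
p = (exp((r-q)*dt) - d) / (u - d) = 0.478001
Discount per step: exp(-r*dt) = 0.995635
Stock lattice S(k, i) with i counting down-moves:
  k=0: S(0,0) = 44.4400
  k=1: S(1,0) = 51.5030; S(1,1) = 38.3456
  k=2: S(2,0) = 59.6885; S(2,1) = 44.4400; S(2,2) = 33.0870
  k=3: S(3,0) = 69.1750; S(3,1) = 51.5030; S(3,2) = 38.3456; S(3,3) = 28.5495
  k=4: S(4,0) = 80.1692; S(4,1) = 59.6885; S(4,2) = 44.4400; S(4,3) = 33.0870; S(4,4) = 24.6343
Terminal payoffs V(N, i) = max(S_T - K, 0):
  V(4,0) = 38.259245; V(4,1) = 17.778535; V(4,2) = 2.530000; V(4,3) = 0.000000; V(4,4) = 0.000000
Backward induction: V(k, i) = exp(-r*dt) * [p * V(k+1, i) + (1-p) * V(k+1, i+1)]; then take max(V_cont, immediate exercise) for American.
  V(3,0) = exp(-r*dt) * [p*38.259245 + (1-p)*17.778535] = 27.447986; exercise = 27.265030; V(3,0) = max -> 27.447986
  V(3,1) = exp(-r*dt) * [p*17.778535 + (1-p)*2.530000] = 9.775951; exercise = 9.592995; V(3,1) = max -> 9.775951
  V(3,2) = exp(-r*dt) * [p*2.530000 + (1-p)*0.000000] = 1.204063; exercise = 0.000000; V(3,2) = max -> 1.204063
  V(3,3) = exp(-r*dt) * [p*0.000000 + (1-p)*0.000000] = 0.000000; exercise = 0.000000; V(3,3) = max -> 0.000000
  V(2,0) = exp(-r*dt) * [p*27.447986 + (1-p)*9.775951] = 18.143648; exercise = 17.778535; V(2,0) = max -> 18.143648
  V(2,1) = exp(-r*dt) * [p*9.775951 + (1-p)*1.204063] = 5.278291; exercise = 2.530000; V(2,1) = max -> 5.278291
  V(2,2) = exp(-r*dt) * [p*1.204063 + (1-p)*0.000000] = 0.573031; exercise = 0.000000; V(2,2) = max -> 0.573031
  V(1,0) = exp(-r*dt) * [p*18.143648 + (1-p)*5.278291] = 11.378056; exercise = 9.592995; V(1,0) = max -> 11.378056
  V(1,1) = exp(-r*dt) * [p*5.278291 + (1-p)*0.573031] = 2.809829; exercise = 0.000000; V(1,1) = max -> 2.809829
  V(0,0) = exp(-r*dt) * [p*11.378056 + (1-p)*2.809829] = 6.875304; exercise = 2.530000; V(0,0) = max -> 6.875304


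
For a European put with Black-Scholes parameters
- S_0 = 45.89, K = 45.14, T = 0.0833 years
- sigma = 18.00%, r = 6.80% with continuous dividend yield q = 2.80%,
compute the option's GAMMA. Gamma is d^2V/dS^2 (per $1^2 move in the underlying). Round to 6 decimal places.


Answer: Gamma = 0.153660

Derivation:
d1 = 0.4073042619; d2 = 0.3553531310
phi(d1) = 0.3671859388; exp(-qT) = 0.9976703179; exp(-rT) = 0.9943516125
Gamma = exp(-qT) * phi(d1) / (S * sigma * sqrt(T)) = 0.9976703179 * 0.3671859388 / (45.8900 * 0.1800 * 0.2886173938) = 0.153660


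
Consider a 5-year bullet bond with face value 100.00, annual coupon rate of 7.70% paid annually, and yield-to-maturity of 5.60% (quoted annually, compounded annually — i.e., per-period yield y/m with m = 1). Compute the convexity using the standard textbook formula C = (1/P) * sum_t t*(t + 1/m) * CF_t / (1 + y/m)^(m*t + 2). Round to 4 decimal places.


Answer: Convexity = 22.3794

Derivation:
Coupon per period c = face * coupon_rate / m = 7.700000
Periods per year m = 1; per-period yield y/m = 0.056000
Number of cashflows N = 5
Cashflows (t years, CF_t, discount factor 1/(1+y/m)^(m*t), PV):
  t = 1.0000: CF_t = 7.700000, DF = 0.946970, PV = 7.291667
  t = 2.0000: CF_t = 7.700000, DF = 0.896752, PV = 6.904987
  t = 3.0000: CF_t = 7.700000, DF = 0.849197, PV = 6.538814
  t = 4.0000: CF_t = 7.700000, DF = 0.804163, PV = 6.192059
  t = 5.0000: CF_t = 107.700000, DF = 0.761518, PV = 82.015533
Price P = sum_t PV_t = 108.943059
Convexity numerator sum_t t*(t + 1/m) * CF_t / (1+y/m)^(m*t + 2):
  t = 1.0000: term = 13.077628
  t = 2.0000: term = 37.152351
  t = 3.0000: term = 70.364301
  t = 4.0000: term = 111.054769
  t = 5.0000: term = 2206.426834
Convexity = (1/P) * sum = 2438.075883 / 108.943059 = 22.379359


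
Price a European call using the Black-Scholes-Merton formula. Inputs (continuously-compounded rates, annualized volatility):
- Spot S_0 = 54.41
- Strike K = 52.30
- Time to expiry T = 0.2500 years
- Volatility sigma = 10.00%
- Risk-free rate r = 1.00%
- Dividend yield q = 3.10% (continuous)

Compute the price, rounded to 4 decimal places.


Answer: Price = 2.2087

Derivation:
d1 = (ln(S/K) + (r - q + 0.5*sigma^2) * T) / (sigma * sqrt(T)) = 0.71103179
d2 = d1 - sigma * sqrt(T) = 0.66103179
exp(-rT) = 0.99750312; exp(-qT) = 0.99227995
C = S_0 * exp(-qT) * N(d1) - K * exp(-rT) * N(d2)
N(d1) = 0.76146773; N(d2) = 0.74570404
C = 54.4100 * 0.99227995 * 0.76146773 - 52.3000 * 0.99750312 * 0.74570404 = 2.2087


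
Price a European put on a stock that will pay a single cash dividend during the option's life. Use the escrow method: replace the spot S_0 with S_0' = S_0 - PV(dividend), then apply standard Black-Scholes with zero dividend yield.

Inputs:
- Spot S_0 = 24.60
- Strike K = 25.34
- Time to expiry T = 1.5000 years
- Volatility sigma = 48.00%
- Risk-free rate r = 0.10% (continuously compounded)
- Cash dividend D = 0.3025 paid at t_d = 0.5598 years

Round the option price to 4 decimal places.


Answer: Price = 6.2490

Derivation:
PV(D) = D * exp(-r * t_d) = 0.3025 * 0.99944036 = 0.30233071
S_0' = S_0 - PV(D) = 24.6000 - 0.30233071 = 24.29766929
d1 = (ln(S_0'/K) + (r + sigma^2/2)*T) / (sigma*sqrt(T)) = 0.22504050
d2 = d1 - sigma*sqrt(T) = -0.36283704
exp(-rT) = 0.99850112
N(-d1) = 0.41097388; N(-d2) = 0.64163669
P = K * exp(-rT) * N(-d2) - S_0' * N(-d1) = 25.3400 * 0.99850112 * 0.64163669 - 24.29766929 * 0.41097388 = 6.2490


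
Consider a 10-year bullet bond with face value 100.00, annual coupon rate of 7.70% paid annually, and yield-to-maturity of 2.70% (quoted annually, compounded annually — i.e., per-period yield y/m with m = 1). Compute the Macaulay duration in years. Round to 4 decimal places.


Answer: Macaulay duration = 7.8034 years

Derivation:
Coupon per period c = face * coupon_rate / m = 7.700000
Periods per year m = 1; per-period yield y/m = 0.027000
Number of cashflows N = 10
Cashflows (t years, CF_t, discount factor 1/(1+y/m)^(m*t), PV):
  t = 1.0000: CF_t = 7.700000, DF = 0.973710, PV = 7.497566
  t = 2.0000: CF_t = 7.700000, DF = 0.948111, PV = 7.300453
  t = 3.0000: CF_t = 7.700000, DF = 0.923185, PV = 7.108523
  t = 4.0000: CF_t = 7.700000, DF = 0.898914, PV = 6.921639
  t = 5.0000: CF_t = 7.700000, DF = 0.875282, PV = 6.739668
  t = 6.0000: CF_t = 7.700000, DF = 0.852270, PV = 6.562481
  t = 7.0000: CF_t = 7.700000, DF = 0.829864, PV = 6.389952
  t = 8.0000: CF_t = 7.700000, DF = 0.808047, PV = 6.221959
  t = 9.0000: CF_t = 7.700000, DF = 0.786803, PV = 6.058383
  t = 10.0000: CF_t = 107.700000, DF = 0.766118, PV = 82.510889
Price P = sum_t PV_t = 143.311515
Macaulay numerator sum_t t * PV_t:
  t * PV_t at t = 1.0000: 7.497566
  t * PV_t at t = 2.0000: 14.600907
  t * PV_t at t = 3.0000: 21.325570
  t * PV_t at t = 4.0000: 27.686556
  t * PV_t at t = 5.0000: 33.698340
  t * PV_t at t = 6.0000: 39.374886
  t * PV_t at t = 7.0000: 44.729666
  t * PV_t at t = 8.0000: 49.775676
  t * PV_t at t = 9.0000: 54.525448
  t * PV_t at t = 10.0000: 825.108892
Macaulay duration D = (sum_t t * PV_t) / P = 1118.323508 / 143.311515 = 7.803445


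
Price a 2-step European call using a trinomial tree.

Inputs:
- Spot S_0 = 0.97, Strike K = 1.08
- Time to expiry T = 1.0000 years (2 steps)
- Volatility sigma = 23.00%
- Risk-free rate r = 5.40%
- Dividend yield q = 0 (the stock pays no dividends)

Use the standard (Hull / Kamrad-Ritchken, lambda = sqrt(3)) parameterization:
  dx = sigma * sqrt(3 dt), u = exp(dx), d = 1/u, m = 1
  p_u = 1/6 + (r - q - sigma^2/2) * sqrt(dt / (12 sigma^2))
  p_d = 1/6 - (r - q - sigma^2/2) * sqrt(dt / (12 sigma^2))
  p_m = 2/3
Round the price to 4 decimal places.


Answer: Price = V(0,0) = 0.0712

Derivation:
dt = T/N = 0.500000; dx = sigma*sqrt(3*dt) = 0.281691
u = exp(dx) = 1.325370; d = 1/u = 0.754507
p_u = 0.191117, p_m = 0.666667, p_d = 0.142216
Discount per step: exp(-r*dt) = 0.973361
Stock lattice S(k, j) with j the centered position index:
  k=0: S(0,+0) = 0.9700
  k=1: S(1,-1) = 0.7319; S(1,+0) = 0.9700; S(1,+1) = 1.2856
  k=2: S(2,-2) = 0.5522; S(2,-1) = 0.7319; S(2,+0) = 0.9700; S(2,+1) = 1.2856; S(2,+2) = 1.7039
Terminal payoffs V(N, j) = max(S_T - K, 0):
  V(2,-2) = 0.000000; V(2,-1) = 0.000000; V(2,+0) = 0.000000; V(2,+1) = 0.205608; V(2,+2) = 0.623906
Backward induction: V(k, j) = exp(-r*dt) * [p_u * V(k+1, j+1) + p_m * V(k+1, j) + p_d * V(k+1, j-1)]
  V(1,-1) = exp(-r*dt) * [p_u*0.000000 + p_m*0.000000 + p_d*0.000000] = 0.000000
  V(1,+0) = exp(-r*dt) * [p_u*0.205608 + p_m*0.000000 + p_d*0.000000] = 0.038249
  V(1,+1) = exp(-r*dt) * [p_u*0.623906 + p_m*0.205608 + p_d*0.000000] = 0.249484
  V(0,+0) = exp(-r*dt) * [p_u*0.249484 + p_m*0.038249 + p_d*0.000000] = 0.071230


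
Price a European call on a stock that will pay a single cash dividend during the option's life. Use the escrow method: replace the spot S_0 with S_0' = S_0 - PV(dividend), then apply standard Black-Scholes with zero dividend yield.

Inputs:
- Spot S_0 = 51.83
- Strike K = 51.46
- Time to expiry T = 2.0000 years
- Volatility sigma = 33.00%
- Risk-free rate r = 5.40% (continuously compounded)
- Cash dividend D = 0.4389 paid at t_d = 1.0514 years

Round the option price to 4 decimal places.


PV(D) = D * exp(-r * t_d) = 0.4389 * 0.94480606 = 0.41467538
S_0' = S_0 - PV(D) = 51.8300 - 0.41467538 = 51.41532462
d1 = (ln(S_0'/K) + (r + sigma^2/2)*T) / (sigma*sqrt(T)) = 0.46290095
d2 = d1 - sigma*sqrt(T) = -0.00378952
exp(-rT) = 0.89762760
N(d1) = 0.67828232; N(d2) = 0.49848820
C = S_0' * N(d1) - K * exp(-rT) * N(d2) = 51.41532462 * 0.67828232 - 51.4600 * 0.89762760 * 0.49848820 = 11.8480

Answer: Price = 11.8480


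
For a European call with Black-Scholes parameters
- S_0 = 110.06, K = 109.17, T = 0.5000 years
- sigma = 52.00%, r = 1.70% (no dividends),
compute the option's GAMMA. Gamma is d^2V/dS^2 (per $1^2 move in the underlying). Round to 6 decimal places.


Answer: Gamma = 0.009603

Derivation:
d1 = 0.2290464945; d2 = -0.1386490317
phi(d1) = 0.3886136248; exp(-qT) = 1.0000000000; exp(-rT) = 0.9915360229
Gamma = exp(-qT) * phi(d1) / (S * sigma * sqrt(T)) = 1.0000000000 * 0.3886136248 / (110.0600 * 0.5200 * 0.7071067812) = 0.009603


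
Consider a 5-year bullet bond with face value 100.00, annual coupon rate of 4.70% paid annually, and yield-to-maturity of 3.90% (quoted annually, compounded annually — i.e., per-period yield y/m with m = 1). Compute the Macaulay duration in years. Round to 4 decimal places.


Answer: Macaulay duration = 4.5793 years

Derivation:
Coupon per period c = face * coupon_rate / m = 4.700000
Periods per year m = 1; per-period yield y/m = 0.039000
Number of cashflows N = 5
Cashflows (t years, CF_t, discount factor 1/(1+y/m)^(m*t), PV):
  t = 1.0000: CF_t = 4.700000, DF = 0.962464, PV = 4.523580
  t = 2.0000: CF_t = 4.700000, DF = 0.926337, PV = 4.353783
  t = 3.0000: CF_t = 4.700000, DF = 0.891566, PV = 4.190359
  t = 4.0000: CF_t = 4.700000, DF = 0.858100, PV = 4.033069
  t = 5.0000: CF_t = 104.700000, DF = 0.825890, PV = 86.470694
Price P = sum_t PV_t = 103.571485
Macaulay numerator sum_t t * PV_t:
  t * PV_t at t = 1.0000: 4.523580
  t * PV_t at t = 2.0000: 8.707566
  t * PV_t at t = 3.0000: 12.571077
  t * PV_t at t = 4.0000: 16.132277
  t * PV_t at t = 5.0000: 432.353469
Macaulay duration D = (sum_t t * PV_t) / P = 474.287968 / 103.571485 = 4.579330


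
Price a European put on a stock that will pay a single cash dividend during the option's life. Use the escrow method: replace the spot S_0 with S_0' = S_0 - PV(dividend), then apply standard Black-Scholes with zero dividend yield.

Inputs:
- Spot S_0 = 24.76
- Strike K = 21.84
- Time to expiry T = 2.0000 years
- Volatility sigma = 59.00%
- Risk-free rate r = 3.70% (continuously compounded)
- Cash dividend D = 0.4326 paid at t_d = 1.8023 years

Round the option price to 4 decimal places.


PV(D) = D * exp(-r * t_d) = 0.4326 * 0.93548974 = 0.40469286
S_0' = S_0 - PV(D) = 24.7600 - 0.40469286 = 24.35530714
d1 = (ln(S_0'/K) + (r + sigma^2/2)*T) / (sigma*sqrt(T)) = 0.63652389
d2 = d1 - sigma*sqrt(T) = -0.19786211
exp(-rT) = 0.92867169
N(-d1) = 0.26221751; N(-d2) = 0.57842352
P = K * exp(-rT) * N(-d2) - S_0' * N(-d1) = 21.8400 * 0.92867169 * 0.57842352 - 24.35530714 * 0.26221751 = 5.3453

Answer: Price = 5.3453


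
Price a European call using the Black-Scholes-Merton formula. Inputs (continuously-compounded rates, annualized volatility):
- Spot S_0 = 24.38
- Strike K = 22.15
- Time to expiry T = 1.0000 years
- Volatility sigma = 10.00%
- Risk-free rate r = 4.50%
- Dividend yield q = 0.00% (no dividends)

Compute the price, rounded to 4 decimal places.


Answer: Price = 3.2862

Derivation:
d1 = (ln(S/K) + (r - q + 0.5*sigma^2) * T) / (sigma * sqrt(T)) = 1.45925628
d2 = d1 - sigma * sqrt(T) = 1.35925628
exp(-rT) = 0.95599748; exp(-qT) = 1.00000000
C = S_0 * exp(-qT) * N(d1) - K * exp(-rT) * N(d2)
N(d1) = 0.92775271; N(d2) = 0.91296730
C = 24.3800 * 1.00000000 * 0.92775271 - 22.1500 * 0.95599748 * 0.91296730 = 3.2862


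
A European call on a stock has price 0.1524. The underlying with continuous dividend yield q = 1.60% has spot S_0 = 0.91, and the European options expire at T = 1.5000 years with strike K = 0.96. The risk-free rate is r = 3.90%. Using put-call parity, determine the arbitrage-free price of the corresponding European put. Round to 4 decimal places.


Answer: Put price = 0.1694

Derivation:
Put-call parity: C - P = S_0 * exp(-qT) - K * exp(-rT).
S_0 * exp(-qT) = 0.9100 * 0.97628571 = 0.88842000
K * exp(-rT) = 0.9600 * 0.94317824 = 0.90545111
P = C - S*exp(-qT) + K*exp(-rT)
P = 0.1524 - 0.88842000 + 0.90545111 = 0.1694


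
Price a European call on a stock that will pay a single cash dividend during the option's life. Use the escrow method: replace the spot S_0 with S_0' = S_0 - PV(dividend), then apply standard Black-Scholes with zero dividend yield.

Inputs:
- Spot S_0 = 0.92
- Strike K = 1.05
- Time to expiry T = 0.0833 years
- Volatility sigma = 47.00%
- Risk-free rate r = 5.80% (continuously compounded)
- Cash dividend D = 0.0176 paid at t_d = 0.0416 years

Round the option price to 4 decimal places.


Answer: Price = 0.0094

Derivation:
PV(D) = D * exp(-r * t_d) = 0.0176 * 0.99759011 = 0.01755759
S_0' = S_0 - PV(D) = 0.9200 - 0.01755759 = 0.90244241
d1 = (ln(S_0'/K) + (r + sigma^2/2)*T) / (sigma*sqrt(T)) = -1.01296351
d2 = d1 - sigma*sqrt(T) = -1.14861368
exp(-rT) = 0.99518025
N(d1) = 0.15553880; N(d2) = 0.12535766
C = S_0' * N(d1) - K * exp(-rT) * N(d2) = 0.90244241 * 0.15553880 - 1.0500 * 0.99518025 * 0.12535766 = 0.0094


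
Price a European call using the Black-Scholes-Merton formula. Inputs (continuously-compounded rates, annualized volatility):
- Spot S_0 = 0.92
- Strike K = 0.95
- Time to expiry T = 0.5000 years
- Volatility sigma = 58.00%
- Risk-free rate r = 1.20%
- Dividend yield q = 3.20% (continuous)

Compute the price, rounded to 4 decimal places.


d1 = (ln(S/K) + (r - q + 0.5*sigma^2) * T) / (sigma * sqrt(T)) = 0.10243706
d2 = d1 - sigma * sqrt(T) = -0.30768487
exp(-rT) = 0.99401796; exp(-qT) = 0.98412732
C = S_0 * exp(-qT) * N(d1) - K * exp(-rT) * N(d2)
N(d1) = 0.54079512; N(d2) = 0.37916107
C = 0.9200 * 0.98412732 * 0.54079512 - 0.9500 * 0.99401796 * 0.37916107 = 0.1316

Answer: Price = 0.1316


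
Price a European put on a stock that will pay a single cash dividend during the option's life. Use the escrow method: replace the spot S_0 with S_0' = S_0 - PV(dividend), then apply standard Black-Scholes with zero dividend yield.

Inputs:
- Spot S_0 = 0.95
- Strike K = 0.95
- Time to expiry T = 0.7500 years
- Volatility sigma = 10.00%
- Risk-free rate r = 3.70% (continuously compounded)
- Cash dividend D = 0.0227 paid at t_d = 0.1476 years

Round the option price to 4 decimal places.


Answer: Price = 0.0303

Derivation:
PV(D) = D * exp(-r * t_d) = 0.0227 * 0.99455369 = 0.02257637
S_0' = S_0 - PV(D) = 0.9500 - 0.02257637 = 0.92742363
d1 = (ln(S_0'/K) + (r + sigma^2/2)*T) / (sigma*sqrt(T)) = 0.08600750
d2 = d1 - sigma*sqrt(T) = -0.00059504
exp(-rT) = 0.97263149
N(-d1) = 0.46573023; N(-d2) = 0.50023739
P = K * exp(-rT) * N(-d2) - S_0' * N(-d1) = 0.9500 * 0.97263149 * 0.50023739 - 0.92742363 * 0.46573023 = 0.0303


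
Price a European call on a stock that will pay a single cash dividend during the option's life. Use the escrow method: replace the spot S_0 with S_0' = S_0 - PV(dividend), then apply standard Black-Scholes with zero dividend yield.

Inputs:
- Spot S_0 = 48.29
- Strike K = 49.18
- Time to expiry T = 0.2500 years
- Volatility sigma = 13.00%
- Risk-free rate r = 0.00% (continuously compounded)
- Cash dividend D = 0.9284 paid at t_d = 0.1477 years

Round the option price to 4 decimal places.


PV(D) = D * exp(-r * t_d) = 0.9284 * 1.00000000 = 0.92840000
S_0' = S_0 - PV(D) = 48.2900 - 0.92840000 = 47.36160000
d1 = (ln(S_0'/K) + (r + sigma^2/2)*T) / (sigma*sqrt(T)) = -0.54711943
d2 = d1 - sigma*sqrt(T) = -0.61211943
exp(-rT) = 1.00000000
N(d1) = 0.29214834; N(d2) = 0.27022937
C = S_0' * N(d1) - K * exp(-rT) * N(d2) = 47.36160000 * 0.29214834 - 49.1800 * 1.00000000 * 0.27022937 = 0.5467

Answer: Price = 0.5467


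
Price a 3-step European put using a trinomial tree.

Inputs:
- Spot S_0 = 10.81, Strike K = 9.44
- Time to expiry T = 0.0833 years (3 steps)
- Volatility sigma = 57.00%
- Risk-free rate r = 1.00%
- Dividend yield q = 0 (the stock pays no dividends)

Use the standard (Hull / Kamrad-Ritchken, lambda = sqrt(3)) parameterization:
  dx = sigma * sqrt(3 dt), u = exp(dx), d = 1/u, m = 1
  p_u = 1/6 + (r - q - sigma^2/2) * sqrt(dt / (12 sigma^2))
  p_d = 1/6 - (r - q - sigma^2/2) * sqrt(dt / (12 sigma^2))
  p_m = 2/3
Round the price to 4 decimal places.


Answer: Price = V(0,0) = 0.1919

Derivation:
dt = T/N = 0.027767; dx = sigma*sqrt(3*dt) = 0.164512
u = exp(dx) = 1.178818; d = 1/u = 0.848308
p_u = 0.153801, p_m = 0.666667, p_d = 0.179532
Discount per step: exp(-r*dt) = 0.999722
Stock lattice S(k, j) with j the centered position index:
  k=0: S(0,+0) = 10.8100
  k=1: S(1,-1) = 9.1702; S(1,+0) = 10.8100; S(1,+1) = 12.7430
  k=2: S(2,-2) = 7.7792; S(2,-1) = 9.1702; S(2,+0) = 10.8100; S(2,+1) = 12.7430; S(2,+2) = 15.0217
  k=3: S(3,-3) = 6.5991; S(3,-2) = 7.7792; S(3,-1) = 9.1702; S(3,+0) = 10.8100; S(3,+1) = 12.7430; S(3,+2) = 15.0217; S(3,+3) = 17.7078
Terminal payoffs V(N, j) = max(K - S_T, 0):
  V(3,-3) = 2.840883; V(3,-2) = 1.660844; V(3,-1) = 0.269794; V(3,+0) = 0.000000; V(3,+1) = 0.000000; V(3,+2) = 0.000000; V(3,+3) = 0.000000
Backward induction: V(k, j) = exp(-r*dt) * [p_u * V(k+1, j+1) + p_m * V(k+1, j) + p_d * V(k+1, j-1)]
  V(2,-2) = exp(-r*dt) * [p_u*0.269794 + p_m*1.660844 + p_d*2.840883] = 1.658293
  V(2,-1) = exp(-r*dt) * [p_u*0.000000 + p_m*0.269794 + p_d*1.660844] = 0.477905
  V(2,+0) = exp(-r*dt) * [p_u*0.000000 + p_m*0.000000 + p_d*0.269794] = 0.048423
  V(2,+1) = exp(-r*dt) * [p_u*0.000000 + p_m*0.000000 + p_d*0.000000] = 0.000000
  V(2,+2) = exp(-r*dt) * [p_u*0.000000 + p_m*0.000000 + p_d*0.000000] = 0.000000
  V(1,-1) = exp(-r*dt) * [p_u*0.048423 + p_m*0.477905 + p_d*1.658293] = 0.623595
  V(1,+0) = exp(-r*dt) * [p_u*0.000000 + p_m*0.048423 + p_d*0.477905] = 0.118049
  V(1,+1) = exp(-r*dt) * [p_u*0.000000 + p_m*0.000000 + p_d*0.048423] = 0.008691
  V(0,+0) = exp(-r*dt) * [p_u*0.008691 + p_m*0.118049 + p_d*0.623595] = 0.191938


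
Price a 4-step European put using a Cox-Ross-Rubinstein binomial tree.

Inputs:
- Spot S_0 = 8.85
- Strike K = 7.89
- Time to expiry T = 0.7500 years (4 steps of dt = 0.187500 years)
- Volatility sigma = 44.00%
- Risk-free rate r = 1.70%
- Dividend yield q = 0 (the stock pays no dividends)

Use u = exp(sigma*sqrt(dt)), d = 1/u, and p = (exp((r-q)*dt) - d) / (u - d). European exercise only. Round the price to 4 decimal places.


Answer: Price = V(0,0) = 0.8397

Derivation:
dt = T/N = 0.187500
u = exp(sigma*sqrt(dt)) = 1.209885; d = 1/u = 0.826525
p = (exp((r-q)*dt) - d) / (u - d) = 0.460840
Discount per step: exp(-r*dt) = 0.996818
Stock lattice S(k, i) with i counting down-moves:
  k=0: S(0,0) = 8.8500
  k=1: S(1,0) = 10.7075; S(1,1) = 7.3147
  k=2: S(2,0) = 12.9548; S(2,1) = 8.8500; S(2,2) = 6.0458
  k=3: S(3,0) = 15.6739; S(3,1) = 10.7075; S(3,2) = 7.3147; S(3,3) = 4.9970
  k=4: S(4,0) = 18.9636; S(4,1) = 12.9548; S(4,2) = 8.8500; S(4,3) = 6.0458; S(4,4) = 4.1302
Terminal payoffs V(N, i) = max(K - S_T, 0):
  V(4,0) = 0.000000; V(4,1) = 0.000000; V(4,2) = 0.000000; V(4,3) = 1.844185; V(4,4) = 3.759844
Backward induction: V(k, i) = exp(-r*dt) * [p * V(k+1, i) + (1-p) * V(k+1, i+1)].
  V(3,0) = exp(-r*dt) * [p*0.000000 + (1-p)*0.000000] = 0.000000
  V(3,1) = exp(-r*dt) * [p*0.000000 + (1-p)*0.000000] = 0.000000
  V(3,2) = exp(-r*dt) * [p*0.000000 + (1-p)*1.844185] = 0.991146
  V(3,3) = exp(-r*dt) * [p*1.844185 + (1-p)*3.759844] = 2.867876
  V(2,0) = exp(-r*dt) * [p*0.000000 + (1-p)*0.000000] = 0.000000
  V(2,1) = exp(-r*dt) * [p*0.000000 + (1-p)*0.991146] = 0.532686
  V(2,2) = exp(-r*dt) * [p*0.991146 + (1-p)*2.867876] = 1.996629
  V(1,0) = exp(-r*dt) * [p*0.000000 + (1-p)*0.532686] = 0.286289
  V(1,1) = exp(-r*dt) * [p*0.532686 + (1-p)*1.996629] = 1.317778
  V(0,0) = exp(-r*dt) * [p*0.286289 + (1-p)*1.317778] = 0.839746
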